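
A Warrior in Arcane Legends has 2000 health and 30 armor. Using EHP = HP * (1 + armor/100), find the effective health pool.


EHP = 2000 * (1 + 30/100)
= 2000 * (1 + 0.3)
= 2000 * 1.3
= 2600.0

2600.0 EHP


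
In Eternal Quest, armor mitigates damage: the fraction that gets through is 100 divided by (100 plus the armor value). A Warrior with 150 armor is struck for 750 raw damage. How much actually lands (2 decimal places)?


actual = 750 * 100 / (100 + 150)
= 750 * 100 / 250
= 75000 / 250
= 300.00

300.00 damage


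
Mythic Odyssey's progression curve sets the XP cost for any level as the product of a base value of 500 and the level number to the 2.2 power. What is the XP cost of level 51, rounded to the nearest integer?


XP = 500 * level^2.2
Substitute level = 51:
XP = 500 * 51^2.2
= 500 * 5710.2403
= 2855120

2855120 XP


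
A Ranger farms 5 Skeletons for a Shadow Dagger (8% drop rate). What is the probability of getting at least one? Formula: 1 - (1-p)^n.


P(at least one) = 1 - P(none) = 1 - (1-p)^n
p = 8/100 = 0.08
1 - p = 0.92
(1 - p)^5 = 0.92^5 = 0.659082
P(at least one) = 1 - 0.659082 = 0.3409

0.3409


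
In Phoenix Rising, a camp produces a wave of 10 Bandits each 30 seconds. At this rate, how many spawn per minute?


Spawns per minute = count * (60 / interval)
= 10 * (60 / 30)
= 10 * 2.0
= 20.0

20.0 per minute


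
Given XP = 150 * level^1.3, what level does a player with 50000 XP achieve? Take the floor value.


XP = 150 * level^1.3, so level = (XP / 150)^(1/1.3)
= (50000 / 150)^(1/1.3)
= 333.3333^0.7692
= 87.232
Floor: level = 87

level 87


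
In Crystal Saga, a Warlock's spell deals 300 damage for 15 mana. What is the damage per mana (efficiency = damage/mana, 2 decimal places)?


Efficiency = damage / mana
= 300 / 15
= 20.00

20.00 dmg/mana


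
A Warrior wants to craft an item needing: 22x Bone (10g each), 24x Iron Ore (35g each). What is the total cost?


Cost breakdown:
  Bone: 22 * 10 = 220
  Iron Ore: 24 * 35 = 840
Total = 220 + 840 = 1060

1060 gold


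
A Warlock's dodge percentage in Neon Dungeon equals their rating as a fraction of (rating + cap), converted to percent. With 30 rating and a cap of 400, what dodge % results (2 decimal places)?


dodge% = 30 / (30 + 400) * 100
= 30 / 430 * 100
= 0.069767 * 100
= 6.98%

6.98%


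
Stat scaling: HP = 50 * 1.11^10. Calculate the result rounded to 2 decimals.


value = base * growth^level
= 50 * 1.11^10
= 50 * 2.839421
= 141.97

141.97 HP


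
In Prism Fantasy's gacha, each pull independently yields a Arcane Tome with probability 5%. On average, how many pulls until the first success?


Expected pulls for a geometric distribution = 1/p = 100 / rate%
= 100 / 5
= 20.0

20.0 pulls


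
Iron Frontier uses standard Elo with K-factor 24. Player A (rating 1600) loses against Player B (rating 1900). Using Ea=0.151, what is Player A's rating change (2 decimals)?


Elo update: delta = K * (S - Ea), where S = 0 (loses)
S - Ea = 0 - 0.151 = -0.151
Rating change = 24 * -0.151
= -3.62

-3.62 rating points


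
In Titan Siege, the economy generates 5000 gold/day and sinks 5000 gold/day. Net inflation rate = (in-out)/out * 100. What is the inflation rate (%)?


Net gold = 5000 - 5000 = 0
Inflation rate = net / sunk * 100 = 0 / 5000 * 100
= 0.0 * 100
= 0.00%

0.00%


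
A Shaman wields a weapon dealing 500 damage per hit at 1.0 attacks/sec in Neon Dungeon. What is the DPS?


DPS = damage * attack_speed
= 500 * 1.0
= 500.0

500.0 DPS


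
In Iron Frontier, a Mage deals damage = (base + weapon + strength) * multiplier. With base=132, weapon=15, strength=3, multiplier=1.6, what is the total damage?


Sum base + weapon + str = 132 + 15 + 3 = 150
Multiply by 1.6:
150 * 1.6 = 240.0

240.0 damage


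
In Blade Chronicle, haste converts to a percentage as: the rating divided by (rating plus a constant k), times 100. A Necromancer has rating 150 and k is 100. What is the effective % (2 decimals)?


effective% = rating / (rating + k) * 100
= 150 / (150 + 100) * 100
= 150 / 250 * 100
= 0.6 * 100
= 60.00%

60.00%


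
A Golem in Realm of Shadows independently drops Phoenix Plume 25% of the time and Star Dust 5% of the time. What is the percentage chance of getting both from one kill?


For independent events, P(both) = P(A) * P(B)
= 25% * 5%
= 125 / 100 %
= 1.25%

1.25%


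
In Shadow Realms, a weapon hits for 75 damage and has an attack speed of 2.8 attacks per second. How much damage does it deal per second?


DPS = damage * attack_speed
= 75 * 2.8
= 210.0

210.0 DPS


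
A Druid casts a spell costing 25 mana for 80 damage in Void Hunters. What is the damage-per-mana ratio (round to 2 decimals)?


Efficiency = damage / mana
= 80 / 25
= 3.20

3.20 dmg/mana


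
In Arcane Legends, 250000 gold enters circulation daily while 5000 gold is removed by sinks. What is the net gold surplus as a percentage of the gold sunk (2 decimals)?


Net gold = 250000 - 5000 = 245000
Inflation rate = net / sunk * 100 = 245000 / 5000 * 100
= 49.0 * 100
= 4900.00%

4900.00%


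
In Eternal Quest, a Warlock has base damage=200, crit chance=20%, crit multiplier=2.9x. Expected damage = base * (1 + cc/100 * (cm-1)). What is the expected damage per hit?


E[dmg] = base * (1 + crit_chance * (crit_mult - 1))
cc as decimal = 20/100 = 0.2
cm - 1 = 2.9 - 1 = 1.9
Bonus factor = 0.2 * 1.9 = 0.38
Total multiplier = 1 + 0.38 = 1.38
Expected damage = 200 * 1.38 = 276.00

276.00 damage


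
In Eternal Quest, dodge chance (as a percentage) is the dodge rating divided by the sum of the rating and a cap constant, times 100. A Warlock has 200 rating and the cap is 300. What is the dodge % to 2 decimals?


dodge% = 200 / (200 + 300) * 100
= 200 / 500 * 100
= 0.4 * 100
= 40.00%

40.00%


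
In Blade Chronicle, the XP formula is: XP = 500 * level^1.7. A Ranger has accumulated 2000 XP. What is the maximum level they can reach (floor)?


XP = 500 * level^1.7, so level = (XP / 500)^(1/1.7)
= (2000 / 500)^(1/1.7)
= 4.0^0.5882
= 2.2602
Floor: level = 2

level 2


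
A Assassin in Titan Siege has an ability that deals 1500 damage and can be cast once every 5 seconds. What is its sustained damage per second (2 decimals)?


DPS = damage / cooldown
= 1500 / 5
= 300.00

300.00 DPS


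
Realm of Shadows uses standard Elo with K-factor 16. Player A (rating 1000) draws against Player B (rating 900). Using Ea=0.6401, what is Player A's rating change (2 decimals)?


Elo update: delta = K * (S - Ea), where S = 0.5 (draws)
S - Ea = 0.5 - 0.6401 = -0.1401
Rating change = 16 * -0.1401
= -2.24

-2.24 rating points


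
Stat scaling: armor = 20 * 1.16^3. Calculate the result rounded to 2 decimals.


value = base * growth^level
= 20 * 1.16^3
= 20 * 1.560896
= 31.22

31.22 armor


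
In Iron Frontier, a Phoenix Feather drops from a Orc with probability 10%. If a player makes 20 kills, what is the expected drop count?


Expected drops = kills * (drop_rate / 100)
= 20 * (10 / 100)
= 20 * 0.1
= 2.0

2.0 drops


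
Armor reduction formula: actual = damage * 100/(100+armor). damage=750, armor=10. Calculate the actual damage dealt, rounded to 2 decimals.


actual = 750 * 100 / (100 + 10)
= 750 * 100 / 110
= 75000 / 110
= 681.82

681.82 damage


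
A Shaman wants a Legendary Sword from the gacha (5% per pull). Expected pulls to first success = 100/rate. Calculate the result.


Expected pulls for a geometric distribution = 1/p = 100 / rate%
= 100 / 5
= 20.0

20.0 pulls


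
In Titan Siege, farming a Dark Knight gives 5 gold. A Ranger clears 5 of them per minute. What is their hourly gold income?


Gold per minute = 5 * 5 = 25
Gold per hour = 25 * 60 = 1500

1500 gold/hour


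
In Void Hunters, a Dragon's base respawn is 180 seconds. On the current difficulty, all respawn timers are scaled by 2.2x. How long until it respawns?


Respawn time = base * multiplier
= 180 * 2.2
= 396.0 seconds

396.0 seconds


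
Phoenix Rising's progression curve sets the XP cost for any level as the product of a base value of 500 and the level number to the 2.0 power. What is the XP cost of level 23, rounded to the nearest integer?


XP = 500 * level^2.0
Substitute level = 23:
XP = 500 * 23^2.0
= 500 * 529.0
= 264500

264500 XP


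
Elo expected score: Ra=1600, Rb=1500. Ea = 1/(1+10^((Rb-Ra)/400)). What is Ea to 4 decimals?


Elo expected score: Ea = 1/(1 + 10^((Rb-Ra)/400))
Rb - Ra = 1500 - 1600 = -100
(Rb-Ra)/400 = -100/400 = -0.25
10^-0.25 = 0.562341
Ea = 1/(1 + 0.562341) = 1/1.562341 = 0.6401

0.6401


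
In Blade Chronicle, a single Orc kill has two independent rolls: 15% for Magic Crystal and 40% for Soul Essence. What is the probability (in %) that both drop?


For independent events, P(both) = P(A) * P(B)
= 15% * 40%
= 600 / 100 %
= 6.0%

6.0%


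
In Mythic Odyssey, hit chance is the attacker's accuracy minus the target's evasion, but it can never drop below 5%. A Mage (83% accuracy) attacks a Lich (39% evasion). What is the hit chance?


accuracy - evasion = 83 - 39 = 44
Apply floor: max(44, 5) = 44
Hit chance = 44%

44%


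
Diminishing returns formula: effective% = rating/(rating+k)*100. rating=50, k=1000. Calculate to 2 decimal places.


effective% = rating / (rating + k) * 100
= 50 / (50 + 1000) * 100
= 50 / 1050 * 100
= 0.047619 * 100
= 4.76%

4.76%


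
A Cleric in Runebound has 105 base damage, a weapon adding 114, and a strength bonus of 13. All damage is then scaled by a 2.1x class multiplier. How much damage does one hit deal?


Sum base + weapon + str = 105 + 114 + 13 = 232
Multiply by 2.1:
232 * 2.1 = 487.2

487.2 damage


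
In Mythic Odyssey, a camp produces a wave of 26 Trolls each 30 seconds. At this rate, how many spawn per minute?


Spawns per minute = count * (60 / interval)
= 26 * (60 / 30)
= 26 * 2.0
= 52.0

52.0 per minute


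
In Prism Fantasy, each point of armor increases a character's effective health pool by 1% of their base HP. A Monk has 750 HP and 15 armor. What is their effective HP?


EHP = 750 * (1 + 15/100)
= 750 * (1 + 0.15)
= 750 * 1.15
= 862.5

862.5 EHP


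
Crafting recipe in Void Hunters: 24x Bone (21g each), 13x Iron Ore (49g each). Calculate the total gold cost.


Cost breakdown:
  Bone: 24 * 21 = 504
  Iron Ore: 13 * 49 = 637
Total = 504 + 637 = 1141

1141 gold


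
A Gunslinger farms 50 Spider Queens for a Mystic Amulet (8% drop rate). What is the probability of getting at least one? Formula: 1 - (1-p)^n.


P(at least one) = 1 - P(none) = 1 - (1-p)^n
p = 8/100 = 0.08
1 - p = 0.92
(1 - p)^50 = 0.92^50 = 0.015466
P(at least one) = 1 - 0.015466 = 0.9845

0.9845


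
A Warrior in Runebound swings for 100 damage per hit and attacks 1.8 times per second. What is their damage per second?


DPS = damage * attack_speed
= 100 * 1.8
= 180.0

180.0 DPS


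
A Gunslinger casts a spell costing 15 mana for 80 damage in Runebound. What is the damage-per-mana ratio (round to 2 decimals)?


Efficiency = damage / mana
= 80 / 15
= 5.33

5.33 dmg/mana


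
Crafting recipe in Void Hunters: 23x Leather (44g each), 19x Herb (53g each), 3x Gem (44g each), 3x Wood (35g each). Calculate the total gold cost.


Cost breakdown:
  Leather: 23 * 44 = 1012
  Herb: 19 * 53 = 1007
  Gem: 3 * 44 = 132
  Wood: 3 * 35 = 105
Total = 1012 + 1007 + 132 + 105 = 2256

2256 gold


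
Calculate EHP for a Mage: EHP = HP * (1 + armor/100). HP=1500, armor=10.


EHP = 1500 * (1 + 10/100)
= 1500 * (1 + 0.1)
= 1500 * 1.1
= 1650.0

1650.0 EHP


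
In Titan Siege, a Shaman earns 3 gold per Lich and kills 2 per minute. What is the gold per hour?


Gold per minute = 3 * 2 = 6
Gold per hour = 6 * 60 = 360

360 gold/hour


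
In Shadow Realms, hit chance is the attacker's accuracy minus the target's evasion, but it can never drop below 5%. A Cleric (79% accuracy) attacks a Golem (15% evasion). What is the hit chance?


accuracy - evasion = 79 - 15 = 64
Apply floor: max(64, 5) = 64
Hit chance = 64%

64%


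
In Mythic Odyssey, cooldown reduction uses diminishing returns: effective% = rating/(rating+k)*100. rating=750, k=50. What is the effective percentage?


effective% = rating / (rating + k) * 100
= 750 / (750 + 50) * 100
= 750 / 800 * 100
= 0.9375 * 100
= 93.75%

93.75%


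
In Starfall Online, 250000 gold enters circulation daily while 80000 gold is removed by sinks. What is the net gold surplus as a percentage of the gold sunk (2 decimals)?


Net gold = 250000 - 80000 = 170000
Inflation rate = net / sunk * 100 = 170000 / 80000 * 100
= 2.125 * 100
= 212.50%

212.50%


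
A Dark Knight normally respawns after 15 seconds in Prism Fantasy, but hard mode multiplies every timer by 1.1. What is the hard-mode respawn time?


Respawn time = base * multiplier
= 15 * 1.1
= 16.5 seconds

16.5 seconds


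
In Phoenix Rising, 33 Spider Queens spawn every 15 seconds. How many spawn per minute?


Spawns per minute = count * (60 / interval)
= 33 * (60 / 15)
= 33 * 4.0
= 132.0

132.0 per minute


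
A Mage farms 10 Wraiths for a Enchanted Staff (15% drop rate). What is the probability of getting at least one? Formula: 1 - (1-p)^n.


P(at least one) = 1 - P(none) = 1 - (1-p)^n
p = 15/100 = 0.15
1 - p = 0.85
(1 - p)^10 = 0.85^10 = 0.196874
P(at least one) = 1 - 0.196874 = 0.8031

0.8031


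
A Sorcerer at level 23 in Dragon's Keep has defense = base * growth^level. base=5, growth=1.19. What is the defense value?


value = base * growth^level
= 5 * 1.19^23
= 5 * 54.648735
= 273.24

273.24 defense


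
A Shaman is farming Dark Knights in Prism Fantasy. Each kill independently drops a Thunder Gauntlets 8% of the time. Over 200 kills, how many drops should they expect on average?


Expected drops = kills * (drop_rate / 100)
= 200 * (8 / 100)
= 200 * 0.08
= 16.0

16.0 drops


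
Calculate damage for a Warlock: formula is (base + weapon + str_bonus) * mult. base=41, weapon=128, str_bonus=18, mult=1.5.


Sum base + weapon + str = 41 + 128 + 18 = 187
Multiply by 1.5:
187 * 1.5 = 280.5

280.5 damage


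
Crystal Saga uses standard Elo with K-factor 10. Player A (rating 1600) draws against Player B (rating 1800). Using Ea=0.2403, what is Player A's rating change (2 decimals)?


Elo update: delta = K * (S - Ea), where S = 0.5 (draws)
S - Ea = 0.5 - 0.2403 = 0.2597
Rating change = 10 * 0.2597
= 2.60

2.60 rating points


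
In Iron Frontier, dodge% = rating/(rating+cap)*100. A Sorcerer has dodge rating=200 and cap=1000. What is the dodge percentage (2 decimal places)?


dodge% = 200 / (200 + 1000) * 100
= 200 / 1200 * 100
= 0.166667 * 100
= 16.67%

16.67%


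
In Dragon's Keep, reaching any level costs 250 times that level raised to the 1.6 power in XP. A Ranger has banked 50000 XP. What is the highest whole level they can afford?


XP = 250 * level^1.6, so level = (XP / 250)^(1/1.6)
= (50000 / 250)^(1/1.6)
= 200.0^0.625
= 27.4248
Floor: level = 27

level 27


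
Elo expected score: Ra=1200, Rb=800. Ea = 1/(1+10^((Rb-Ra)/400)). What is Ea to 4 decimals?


Elo expected score: Ea = 1/(1 + 10^((Rb-Ra)/400))
Rb - Ra = 800 - 1200 = -400
(Rb-Ra)/400 = -400/400 = -1.0
10^-1.0 = 0.1
Ea = 1/(1 + 0.1) = 1/1.1 = 0.9091

0.9091


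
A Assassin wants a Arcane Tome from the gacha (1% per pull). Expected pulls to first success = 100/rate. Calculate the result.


Expected pulls for a geometric distribution = 1/p = 100 / rate%
= 100 / 1
= 100.0

100.0 pulls


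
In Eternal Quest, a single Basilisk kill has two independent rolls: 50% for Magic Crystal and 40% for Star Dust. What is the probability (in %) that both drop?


For independent events, P(both) = P(A) * P(B)
= 50% * 40%
= 2000 / 100 %
= 20.0%

20.0%


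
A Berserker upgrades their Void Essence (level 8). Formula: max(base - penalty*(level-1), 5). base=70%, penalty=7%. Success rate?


raw_rate = 70 - 7 * (8 - 1)
= 70 - 7 * 7
= 70 - 49
= 21
Apply floor: max(21, 5) = 21%

21%


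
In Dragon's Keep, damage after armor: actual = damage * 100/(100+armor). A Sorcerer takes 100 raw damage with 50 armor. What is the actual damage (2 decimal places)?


actual = 100 * 100 / (100 + 50)
= 100 * 100 / 150
= 10000 / 150
= 66.67

66.67 damage


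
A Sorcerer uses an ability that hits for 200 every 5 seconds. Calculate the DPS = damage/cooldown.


DPS = damage / cooldown
= 200 / 5
= 40.00

40.00 DPS


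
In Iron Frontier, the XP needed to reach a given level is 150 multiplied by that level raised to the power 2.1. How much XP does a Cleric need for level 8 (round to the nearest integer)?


XP = 150 * level^2.1
Substitute level = 8:
XP = 150 * 8^2.1
= 150 * 78.7932
= 11819

11819 XP


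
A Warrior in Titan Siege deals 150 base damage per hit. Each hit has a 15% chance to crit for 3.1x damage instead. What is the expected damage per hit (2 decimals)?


E[dmg] = base * (1 + crit_chance * (crit_mult - 1))
cc as decimal = 15/100 = 0.15
cm - 1 = 3.1 - 1 = 2.1
Bonus factor = 0.15 * 2.1 = 0.315
Total multiplier = 1 + 0.315 = 1.315
Expected damage = 150 * 1.315 = 197.25

197.25 damage


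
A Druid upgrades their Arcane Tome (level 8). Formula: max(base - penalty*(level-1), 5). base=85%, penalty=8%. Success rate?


raw_rate = 85 - 8 * (8 - 1)
= 85 - 8 * 7
= 85 - 56
= 29
Apply floor: max(29, 5) = 29%

29%


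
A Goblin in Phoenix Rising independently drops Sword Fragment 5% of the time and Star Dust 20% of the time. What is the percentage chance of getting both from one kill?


For independent events, P(both) = P(A) * P(B)
= 5% * 20%
= 100 / 100 %
= 1.0%

1.0%


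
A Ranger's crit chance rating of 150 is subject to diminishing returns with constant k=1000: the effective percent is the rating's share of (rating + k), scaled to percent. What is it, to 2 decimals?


effective% = rating / (rating + k) * 100
= 150 / (150 + 1000) * 100
= 150 / 1150 * 100
= 0.130435 * 100
= 13.04%

13.04%


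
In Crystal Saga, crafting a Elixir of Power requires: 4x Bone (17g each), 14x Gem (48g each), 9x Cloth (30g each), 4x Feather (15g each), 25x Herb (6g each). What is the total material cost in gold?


Cost breakdown:
  Bone: 4 * 17 = 68
  Gem: 14 * 48 = 672
  Cloth: 9 * 30 = 270
  Feather: 4 * 15 = 60
  Herb: 25 * 6 = 150
Total = 68 + 672 + 270 + 60 + 150 = 1220

1220 gold


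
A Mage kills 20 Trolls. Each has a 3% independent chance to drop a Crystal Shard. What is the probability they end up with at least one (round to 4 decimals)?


P(at least one) = 1 - P(none) = 1 - (1-p)^n
p = 3/100 = 0.03
1 - p = 0.97
(1 - p)^20 = 0.97^20 = 0.543794
P(at least one) = 1 - 0.543794 = 0.4562

0.4562


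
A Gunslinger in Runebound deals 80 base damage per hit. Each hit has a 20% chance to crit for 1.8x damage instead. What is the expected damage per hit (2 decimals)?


E[dmg] = base * (1 + crit_chance * (crit_mult - 1))
cc as decimal = 20/100 = 0.2
cm - 1 = 1.8 - 1 = 0.8
Bonus factor = 0.2 * 0.8 = 0.16
Total multiplier = 1 + 0.16 = 1.16
Expected damage = 80 * 1.16 = 92.80

92.80 damage


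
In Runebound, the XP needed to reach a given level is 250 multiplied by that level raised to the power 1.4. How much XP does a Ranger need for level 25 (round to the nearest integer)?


XP = 250 * level^1.4
Substitute level = 25:
XP = 250 * 25^1.4
= 250 * 90.5975
= 22649

22649 XP


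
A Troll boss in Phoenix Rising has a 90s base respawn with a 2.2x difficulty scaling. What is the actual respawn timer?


Respawn time = base * multiplier
= 90 * 2.2
= 198.0 seconds

198.0 seconds


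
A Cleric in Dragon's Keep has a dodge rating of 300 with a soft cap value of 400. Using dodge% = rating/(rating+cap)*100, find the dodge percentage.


dodge% = 300 / (300 + 400) * 100
= 300 / 700 * 100
= 0.428571 * 100
= 42.86%

42.86%


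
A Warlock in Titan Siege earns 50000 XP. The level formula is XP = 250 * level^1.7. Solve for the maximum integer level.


XP = 250 * level^1.7, so level = (XP / 250)^(1/1.7)
= (50000 / 250)^(1/1.7)
= 200.0^0.5882
= 22.5708
Floor: level = 22

level 22


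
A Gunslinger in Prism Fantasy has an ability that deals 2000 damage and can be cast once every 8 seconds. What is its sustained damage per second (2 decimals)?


DPS = damage / cooldown
= 2000 / 8
= 250.00

250.00 DPS


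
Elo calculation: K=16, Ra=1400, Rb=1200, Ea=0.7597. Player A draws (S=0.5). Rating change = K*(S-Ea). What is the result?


Elo update: delta = K * (S - Ea), where S = 0.5 (draws)
S - Ea = 0.5 - 0.7597 = -0.2597
Rating change = 16 * -0.2597
= -4.16

-4.16 rating points


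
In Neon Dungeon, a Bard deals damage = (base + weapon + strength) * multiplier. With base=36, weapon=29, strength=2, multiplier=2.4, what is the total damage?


Sum base + weapon + str = 36 + 29 + 2 = 67
Multiply by 2.4:
67 * 2.4 = 160.8

160.8 damage


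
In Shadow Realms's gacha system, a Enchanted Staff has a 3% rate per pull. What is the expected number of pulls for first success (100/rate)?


Expected pulls for a geometric distribution = 1/p = 100 / rate%
= 100 / 3
= 33.33

33.33 pulls


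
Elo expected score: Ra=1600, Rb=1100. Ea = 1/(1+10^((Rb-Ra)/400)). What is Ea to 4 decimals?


Elo expected score: Ea = 1/(1 + 10^((Rb-Ra)/400))
Rb - Ra = 1100 - 1600 = -500
(Rb-Ra)/400 = -500/400 = -1.25
10^-1.25 = 0.056234
Ea = 1/(1 + 0.056234) = 1/1.056234 = 0.9468

0.9468


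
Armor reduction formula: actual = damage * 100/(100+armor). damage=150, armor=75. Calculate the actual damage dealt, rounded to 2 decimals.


actual = 150 * 100 / (100 + 75)
= 150 * 100 / 175
= 15000 / 175
= 85.71

85.71 damage


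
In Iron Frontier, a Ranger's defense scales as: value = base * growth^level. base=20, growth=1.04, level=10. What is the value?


value = base * growth^level
= 20 * 1.04^10
= 20 * 1.480244
= 29.60

29.60 defense


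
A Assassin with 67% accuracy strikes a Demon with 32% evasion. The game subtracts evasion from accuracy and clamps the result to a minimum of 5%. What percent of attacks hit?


accuracy - evasion = 67 - 32 = 35
Apply floor: max(35, 5) = 35
Hit chance = 35%

35%


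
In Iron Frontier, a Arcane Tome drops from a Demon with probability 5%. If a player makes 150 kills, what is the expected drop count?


Expected drops = kills * (drop_rate / 100)
= 150 * (5 / 100)
= 150 * 0.05
= 7.5

7.5 drops


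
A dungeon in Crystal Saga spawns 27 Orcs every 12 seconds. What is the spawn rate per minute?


Spawns per minute = count * (60 / interval)
= 27 * (60 / 12)
= 27 * 5.0
= 135.0

135.0 per minute


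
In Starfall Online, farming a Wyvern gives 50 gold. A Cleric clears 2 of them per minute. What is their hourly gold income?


Gold per minute = 50 * 2 = 100
Gold per hour = 100 * 60 = 6000

6000 gold/hour


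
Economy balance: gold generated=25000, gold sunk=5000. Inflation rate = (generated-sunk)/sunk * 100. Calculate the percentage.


Net gold = 25000 - 5000 = 20000
Inflation rate = net / sunk * 100 = 20000 / 5000 * 100
= 4.0 * 100
= 400.00%

400.00%


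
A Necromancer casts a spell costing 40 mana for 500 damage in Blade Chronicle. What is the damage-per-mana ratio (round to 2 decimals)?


Efficiency = damage / mana
= 500 / 40
= 12.50

12.50 dmg/mana


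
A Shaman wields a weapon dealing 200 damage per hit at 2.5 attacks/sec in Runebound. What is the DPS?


DPS = damage * attack_speed
= 200 * 2.5
= 500.0

500.0 DPS


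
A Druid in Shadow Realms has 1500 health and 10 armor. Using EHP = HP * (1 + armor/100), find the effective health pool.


EHP = 1500 * (1 + 10/100)
= 1500 * (1 + 0.1)
= 1500 * 1.1
= 1650.0

1650.0 EHP


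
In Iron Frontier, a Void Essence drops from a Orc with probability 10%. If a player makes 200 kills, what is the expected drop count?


Expected drops = kills * (drop_rate / 100)
= 200 * (10 / 100)
= 200 * 0.1
= 20.0

20.0 drops


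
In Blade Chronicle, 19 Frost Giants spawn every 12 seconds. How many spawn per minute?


Spawns per minute = count * (60 / interval)
= 19 * (60 / 12)
= 19 * 5.0
= 95.0

95.0 per minute


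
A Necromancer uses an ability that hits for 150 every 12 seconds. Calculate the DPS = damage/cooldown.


DPS = damage / cooldown
= 150 / 12
= 12.50

12.50 DPS


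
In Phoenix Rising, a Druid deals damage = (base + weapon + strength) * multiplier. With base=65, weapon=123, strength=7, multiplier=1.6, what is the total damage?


Sum base + weapon + str = 65 + 123 + 7 = 195
Multiply by 1.6:
195 * 1.6 = 312.0

312.0 damage


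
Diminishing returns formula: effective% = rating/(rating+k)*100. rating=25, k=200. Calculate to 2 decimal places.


effective% = rating / (rating + k) * 100
= 25 / (25 + 200) * 100
= 25 / 225 * 100
= 0.111111 * 100
= 11.11%

11.11%


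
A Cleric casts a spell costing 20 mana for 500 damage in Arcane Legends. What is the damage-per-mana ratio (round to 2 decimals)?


Efficiency = damage / mana
= 500 / 20
= 25.00

25.00 dmg/mana


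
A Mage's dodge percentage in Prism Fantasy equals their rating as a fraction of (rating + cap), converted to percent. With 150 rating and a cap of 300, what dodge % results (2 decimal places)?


dodge% = 150 / (150 + 300) * 100
= 150 / 450 * 100
= 0.333333 * 100
= 33.33%

33.33%


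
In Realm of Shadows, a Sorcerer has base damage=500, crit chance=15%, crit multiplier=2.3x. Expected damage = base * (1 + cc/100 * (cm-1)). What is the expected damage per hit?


E[dmg] = base * (1 + crit_chance * (crit_mult - 1))
cc as decimal = 15/100 = 0.15
cm - 1 = 2.3 - 1 = 1.3
Bonus factor = 0.15 * 1.3 = 0.195
Total multiplier = 1 + 0.195 = 1.195
Expected damage = 500 * 1.195 = 597.50

597.50 damage


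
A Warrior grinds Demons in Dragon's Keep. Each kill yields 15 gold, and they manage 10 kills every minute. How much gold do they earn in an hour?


Gold per minute = 15 * 10 = 150
Gold per hour = 150 * 60 = 9000

9000 gold/hour


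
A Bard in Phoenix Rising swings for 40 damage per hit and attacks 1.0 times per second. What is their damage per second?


DPS = damage * attack_speed
= 40 * 1.0
= 40.0

40.0 DPS


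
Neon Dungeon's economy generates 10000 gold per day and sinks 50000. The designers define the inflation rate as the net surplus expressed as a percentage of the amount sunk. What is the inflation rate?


Net gold = 10000 - 50000 = -40000
Inflation rate = net / sunk * 100 = -40000 / 50000 * 100
= -0.8 * 100
= -80.00%

-80.00%


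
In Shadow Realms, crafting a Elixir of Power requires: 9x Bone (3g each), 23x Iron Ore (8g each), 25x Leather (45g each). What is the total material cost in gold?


Cost breakdown:
  Bone: 9 * 3 = 27
  Iron Ore: 23 * 8 = 184
  Leather: 25 * 45 = 1125
Total = 27 + 184 + 1125 = 1336

1336 gold


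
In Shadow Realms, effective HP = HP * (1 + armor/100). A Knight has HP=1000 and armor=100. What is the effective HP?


EHP = 1000 * (1 + 100/100)
= 1000 * (1 + 1.0)
= 1000 * 2.0
= 2000.0

2000.0 EHP


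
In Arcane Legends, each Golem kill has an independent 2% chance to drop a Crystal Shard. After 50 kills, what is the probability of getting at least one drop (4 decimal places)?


P(at least one) = 1 - P(none) = 1 - (1-p)^n
p = 2/100 = 0.02
1 - p = 0.98
(1 - p)^50 = 0.98^50 = 0.364170
P(at least one) = 1 - 0.364170 = 0.6358

0.6358


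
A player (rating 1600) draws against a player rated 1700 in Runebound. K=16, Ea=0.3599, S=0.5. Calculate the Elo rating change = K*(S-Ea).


Elo update: delta = K * (S - Ea), where S = 0.5 (draws)
S - Ea = 0.5 - 0.3599 = 0.1401
Rating change = 16 * 0.1401
= 2.24

2.24 rating points


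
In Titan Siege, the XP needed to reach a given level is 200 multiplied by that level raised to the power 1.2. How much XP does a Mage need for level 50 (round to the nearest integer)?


XP = 200 * level^1.2
Substitute level = 50:
XP = 200 * 50^1.2
= 200 * 109.3362
= 21867

21867 XP


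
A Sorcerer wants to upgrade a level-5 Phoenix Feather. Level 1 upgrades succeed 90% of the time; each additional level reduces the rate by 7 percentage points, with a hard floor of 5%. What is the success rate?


raw_rate = 90 - 7 * (5 - 1)
= 90 - 7 * 4
= 90 - 28
= 62
Apply floor: max(62, 5) = 62%

62%


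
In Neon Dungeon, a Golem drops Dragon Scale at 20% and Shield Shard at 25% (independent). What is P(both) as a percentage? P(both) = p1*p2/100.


For independent events, P(both) = P(A) * P(B)
= 20% * 25%
= 500 / 100 %
= 5.0%

5.0%


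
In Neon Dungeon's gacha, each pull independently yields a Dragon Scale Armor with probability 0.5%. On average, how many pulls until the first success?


Expected pulls for a geometric distribution = 1/p = 100 / rate%
= 100 / 0.5
= 200.0

200.0 pulls


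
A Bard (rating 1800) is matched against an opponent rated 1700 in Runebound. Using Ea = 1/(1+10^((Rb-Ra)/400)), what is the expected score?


Elo expected score: Ea = 1/(1 + 10^((Rb-Ra)/400))
Rb - Ra = 1700 - 1800 = -100
(Rb-Ra)/400 = -100/400 = -0.25
10^-0.25 = 0.562341
Ea = 1/(1 + 0.562341) = 1/1.562341 = 0.6401

0.6401


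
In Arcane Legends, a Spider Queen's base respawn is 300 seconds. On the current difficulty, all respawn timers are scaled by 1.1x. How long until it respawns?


Respawn time = base * multiplier
= 300 * 1.1
= 330.0 seconds

330.0 seconds


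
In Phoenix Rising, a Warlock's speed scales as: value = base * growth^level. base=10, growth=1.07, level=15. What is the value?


value = base * growth^level
= 10 * 1.07^15
= 10 * 2.759032
= 27.59

27.59 speed


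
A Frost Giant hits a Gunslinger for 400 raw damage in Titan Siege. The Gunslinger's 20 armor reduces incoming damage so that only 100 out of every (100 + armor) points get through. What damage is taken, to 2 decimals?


actual = 400 * 100 / (100 + 20)
= 400 * 100 / 120
= 40000 / 120
= 333.33

333.33 damage


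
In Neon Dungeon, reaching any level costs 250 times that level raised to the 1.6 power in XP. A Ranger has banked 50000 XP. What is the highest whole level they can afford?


XP = 250 * level^1.6, so level = (XP / 250)^(1/1.6)
= (50000 / 250)^(1/1.6)
= 200.0^0.625
= 27.4248
Floor: level = 27

level 27


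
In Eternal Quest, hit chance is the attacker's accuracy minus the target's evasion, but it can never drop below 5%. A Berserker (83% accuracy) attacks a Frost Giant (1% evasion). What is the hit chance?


accuracy - evasion = 83 - 1 = 82
Apply floor: max(82, 5) = 82
Hit chance = 82%

82%


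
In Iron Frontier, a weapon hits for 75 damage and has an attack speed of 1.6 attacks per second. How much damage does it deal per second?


DPS = damage * attack_speed
= 75 * 1.6
= 120.0

120.0 DPS


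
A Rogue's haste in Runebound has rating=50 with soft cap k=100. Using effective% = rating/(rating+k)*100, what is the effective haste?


effective% = rating / (rating + k) * 100
= 50 / (50 + 100) * 100
= 50 / 150 * 100
= 0.333333 * 100
= 33.33%

33.33%


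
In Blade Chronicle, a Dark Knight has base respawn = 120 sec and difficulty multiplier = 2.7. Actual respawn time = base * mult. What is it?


Respawn time = base * multiplier
= 120 * 2.7
= 324.0 seconds

324.0 seconds


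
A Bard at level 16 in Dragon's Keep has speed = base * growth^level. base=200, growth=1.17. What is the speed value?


value = base * growth^level
= 200 * 1.17^16
= 200 * 12.330304
= 2466.06

2466.06 speed


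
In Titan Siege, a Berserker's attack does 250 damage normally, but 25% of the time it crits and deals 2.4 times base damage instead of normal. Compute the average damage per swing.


E[dmg] = base * (1 + crit_chance * (crit_mult - 1))
cc as decimal = 25/100 = 0.25
cm - 1 = 2.4 - 1 = 1.4
Bonus factor = 0.25 * 1.4 = 0.35
Total multiplier = 1 + 0.35 = 1.35
Expected damage = 250 * 1.35 = 337.50

337.50 damage


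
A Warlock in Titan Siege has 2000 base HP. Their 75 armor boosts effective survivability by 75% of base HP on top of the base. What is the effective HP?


EHP = 2000 * (1 + 75/100)
= 2000 * (1 + 0.75)
= 2000 * 1.75
= 3500.0

3500.0 EHP


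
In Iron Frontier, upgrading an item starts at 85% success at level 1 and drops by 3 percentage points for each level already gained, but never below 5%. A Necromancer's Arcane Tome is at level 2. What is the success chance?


raw_rate = 85 - 3 * (2 - 1)
= 85 - 3 * 1
= 85 - 3
= 82
Apply floor: max(82, 5) = 82%

82%


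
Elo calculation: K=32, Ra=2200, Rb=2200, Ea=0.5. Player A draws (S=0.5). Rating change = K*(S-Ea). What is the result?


Elo update: delta = K * (S - Ea), where S = 0.5 (draws)
S - Ea = 0.5 - 0.5 = 0.0
Rating change = 32 * 0.0
= 0.00

0.00 rating points


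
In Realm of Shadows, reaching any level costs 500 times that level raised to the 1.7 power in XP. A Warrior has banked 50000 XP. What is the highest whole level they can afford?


XP = 500 * level^1.7, so level = (XP / 500)^(1/1.7)
= (50000 / 500)^(1/1.7)
= 100.0^0.5882
= 15.0131
Floor: level = 15

level 15


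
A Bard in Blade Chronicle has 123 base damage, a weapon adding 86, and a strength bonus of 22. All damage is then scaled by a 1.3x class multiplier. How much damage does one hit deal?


Sum base + weapon + str = 123 + 86 + 22 = 231
Multiply by 1.3:
231 * 1.3 = 300.3

300.3 damage


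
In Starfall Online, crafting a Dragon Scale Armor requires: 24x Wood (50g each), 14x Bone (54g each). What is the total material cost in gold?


Cost breakdown:
  Wood: 24 * 50 = 1200
  Bone: 14 * 54 = 756
Total = 1200 + 756 = 1956

1956 gold


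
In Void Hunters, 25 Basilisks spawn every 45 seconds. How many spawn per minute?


Spawns per minute = count * (60 / interval)
= 25 * (60 / 45)
= 25 * 1.3333
= 33.33

33.33 per minute


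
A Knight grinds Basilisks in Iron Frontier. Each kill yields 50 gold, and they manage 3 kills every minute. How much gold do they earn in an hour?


Gold per minute = 50 * 3 = 150
Gold per hour = 150 * 60 = 9000

9000 gold/hour


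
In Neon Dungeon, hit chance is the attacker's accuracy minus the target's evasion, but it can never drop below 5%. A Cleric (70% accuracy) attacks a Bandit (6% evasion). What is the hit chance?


accuracy - evasion = 70 - 6 = 64
Apply floor: max(64, 5) = 64
Hit chance = 64%

64%


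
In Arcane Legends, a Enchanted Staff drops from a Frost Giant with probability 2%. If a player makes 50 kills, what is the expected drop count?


Expected drops = kills * (drop_rate / 100)
= 50 * (2 / 100)
= 50 * 0.02
= 1.0

1.0 drops


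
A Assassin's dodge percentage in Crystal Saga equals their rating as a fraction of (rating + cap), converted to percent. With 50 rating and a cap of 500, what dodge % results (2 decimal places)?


dodge% = 50 / (50 + 500) * 100
= 50 / 550 * 100
= 0.090909 * 100
= 9.09%

9.09%


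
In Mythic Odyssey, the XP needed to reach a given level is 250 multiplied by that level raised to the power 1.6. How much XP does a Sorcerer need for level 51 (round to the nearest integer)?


XP = 250 * level^1.6
Substitute level = 51:
XP = 250 * 51^1.6
= 250 * 539.6501
= 134913

134913 XP


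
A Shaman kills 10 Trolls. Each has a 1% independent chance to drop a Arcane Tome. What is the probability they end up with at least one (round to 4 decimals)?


P(at least one) = 1 - P(none) = 1 - (1-p)^n
p = 1/100 = 0.01
1 - p = 0.99
(1 - p)^10 = 0.99^10 = 0.904382
P(at least one) = 1 - 0.904382 = 0.0956

0.0956


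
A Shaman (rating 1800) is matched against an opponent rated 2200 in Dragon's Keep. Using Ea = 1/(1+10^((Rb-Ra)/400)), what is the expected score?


Elo expected score: Ea = 1/(1 + 10^((Rb-Ra)/400))
Rb - Ra = 2200 - 1800 = 400
(Rb-Ra)/400 = 400/400 = 1.0
10^1.0 = 10.0
Ea = 1/(1 + 10.0) = 1/11.0 = 0.0909

0.0909


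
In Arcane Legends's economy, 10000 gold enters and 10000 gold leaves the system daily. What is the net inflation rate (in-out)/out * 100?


Net gold = 10000 - 10000 = 0
Inflation rate = net / sunk * 100 = 0 / 10000 * 100
= 0.0 * 100
= 0.00%

0.00%


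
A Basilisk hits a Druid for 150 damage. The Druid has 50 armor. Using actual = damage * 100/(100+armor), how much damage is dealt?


actual = 150 * 100 / (100 + 50)
= 150 * 100 / 150
= 15000 / 150
= 100.00

100.00 damage


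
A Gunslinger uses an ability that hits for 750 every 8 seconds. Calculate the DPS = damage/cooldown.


DPS = damage / cooldown
= 750 / 8
= 93.75

93.75 DPS


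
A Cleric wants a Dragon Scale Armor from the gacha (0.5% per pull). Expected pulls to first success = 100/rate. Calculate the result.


Expected pulls for a geometric distribution = 1/p = 100 / rate%
= 100 / 0.5
= 200.0

200.0 pulls


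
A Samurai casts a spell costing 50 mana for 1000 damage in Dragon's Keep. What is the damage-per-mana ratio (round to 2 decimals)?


Efficiency = damage / mana
= 1000 / 50
= 20.00

20.00 dmg/mana


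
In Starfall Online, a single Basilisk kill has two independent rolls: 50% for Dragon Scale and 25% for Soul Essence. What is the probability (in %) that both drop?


For independent events, P(both) = P(A) * P(B)
= 50% * 25%
= 1250 / 100 %
= 12.5%

12.5%


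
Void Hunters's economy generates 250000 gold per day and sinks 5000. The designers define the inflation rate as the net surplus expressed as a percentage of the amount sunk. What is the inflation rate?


Net gold = 250000 - 5000 = 245000
Inflation rate = net / sunk * 100 = 245000 / 5000 * 100
= 49.0 * 100
= 4900.00%

4900.00%


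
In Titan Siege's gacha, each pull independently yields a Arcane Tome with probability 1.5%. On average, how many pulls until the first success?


Expected pulls for a geometric distribution = 1/p = 100 / rate%
= 100 / 1.5
= 66.67

66.67 pulls


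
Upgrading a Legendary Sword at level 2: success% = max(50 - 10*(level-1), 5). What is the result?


raw_rate = 50 - 10 * (2 - 1)
= 50 - 10 * 1
= 50 - 10
= 40
Apply floor: max(40, 5) = 40%

40%


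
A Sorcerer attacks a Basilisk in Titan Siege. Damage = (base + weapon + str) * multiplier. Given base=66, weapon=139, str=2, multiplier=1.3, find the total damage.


Sum base + weapon + str = 66 + 139 + 2 = 207
Multiply by 1.3:
207 * 1.3 = 269.1

269.1 damage


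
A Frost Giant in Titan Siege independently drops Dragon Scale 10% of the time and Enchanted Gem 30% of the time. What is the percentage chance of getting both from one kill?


For independent events, P(both) = P(A) * P(B)
= 10% * 30%
= 300 / 100 %
= 3.0%

3.0%


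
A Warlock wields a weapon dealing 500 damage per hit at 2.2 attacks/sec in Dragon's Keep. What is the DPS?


DPS = damage * attack_speed
= 500 * 2.2
= 1100.0

1100.0 DPS


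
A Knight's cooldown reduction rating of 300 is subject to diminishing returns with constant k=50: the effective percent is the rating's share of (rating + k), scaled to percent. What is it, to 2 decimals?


effective% = rating / (rating + k) * 100
= 300 / (300 + 50) * 100
= 300 / 350 * 100
= 0.857143 * 100
= 85.71%

85.71%


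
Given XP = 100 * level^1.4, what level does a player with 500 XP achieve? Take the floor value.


XP = 100 * level^1.4, so level = (XP / 100)^(1/1.4)
= (500 / 100)^(1/1.4)
= 5.0^0.7143
= 3.1569
Floor: level = 3

level 3


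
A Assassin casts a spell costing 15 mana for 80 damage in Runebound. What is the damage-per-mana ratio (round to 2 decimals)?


Efficiency = damage / mana
= 80 / 15
= 5.33

5.33 dmg/mana


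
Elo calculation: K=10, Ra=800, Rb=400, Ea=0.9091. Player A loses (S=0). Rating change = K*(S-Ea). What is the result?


Elo update: delta = K * (S - Ea), where S = 0 (loses)
S - Ea = 0 - 0.9091 = -0.9091
Rating change = 10 * -0.9091
= -9.09

-9.09 rating points


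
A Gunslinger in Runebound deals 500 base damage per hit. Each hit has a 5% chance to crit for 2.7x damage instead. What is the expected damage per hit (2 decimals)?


E[dmg] = base * (1 + crit_chance * (crit_mult - 1))
cc as decimal = 5/100 = 0.05
cm - 1 = 2.7 - 1 = 1.7
Bonus factor = 0.05 * 1.7 = 0.085
Total multiplier = 1 + 0.085 = 1.085
Expected damage = 500 * 1.085 = 542.50

542.50 damage
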